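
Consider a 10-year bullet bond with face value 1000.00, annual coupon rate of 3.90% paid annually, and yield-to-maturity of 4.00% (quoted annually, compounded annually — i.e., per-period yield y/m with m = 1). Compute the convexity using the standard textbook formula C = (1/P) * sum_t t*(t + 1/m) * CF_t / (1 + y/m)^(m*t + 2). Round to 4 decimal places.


Coupon per period c = face * coupon_rate / m = 39.000000
Periods per year m = 1; per-period yield y/m = 0.040000
Number of cashflows N = 10
Cashflows (t years, CF_t, discount factor 1/(1+y/m)^(m*t), PV):
  t = 1.0000: CF_t = 39.000000, DF = 0.961538, PV = 37.500000
  t = 2.0000: CF_t = 39.000000, DF = 0.924556, PV = 36.057692
  t = 3.0000: CF_t = 39.000000, DF = 0.888996, PV = 34.670858
  t = 4.0000: CF_t = 39.000000, DF = 0.854804, PV = 33.337363
  t = 5.0000: CF_t = 39.000000, DF = 0.821927, PV = 32.055157
  t = 6.0000: CF_t = 39.000000, DF = 0.790315, PV = 30.822267
  t = 7.0000: CF_t = 39.000000, DF = 0.759918, PV = 29.636795
  t = 8.0000: CF_t = 39.000000, DF = 0.730690, PV = 28.496918
  t = 9.0000: CF_t = 39.000000, DF = 0.702587, PV = 27.400883
  t = 10.0000: CF_t = 1039.000000, DF = 0.675564, PV = 701.911171
Price P = sum_t PV_t = 991.889104
Convexity numerator sum_t t*(t + 1/m) * CF_t / (1+y/m)^(m*t + 2):
  t = 1.0000: term = 69.341716
  t = 2.0000: term = 200.024181
  t = 3.0000: term = 384.661886
  t = 4.0000: term = 616.445330
  t = 5.0000: term = 889.103841
  t = 6.0000: term = 1196.870556
  t = 7.0000: term = 1534.449431
  t = 8.0000: term = 1896.984186
  t = 9.0000: term = 2280.029070
  t = 10.0000: term = 71385.196797
Convexity = (1/P) * sum = 80453.106993 / 991.889104 = 81.110990

Answer: Convexity = 81.1110


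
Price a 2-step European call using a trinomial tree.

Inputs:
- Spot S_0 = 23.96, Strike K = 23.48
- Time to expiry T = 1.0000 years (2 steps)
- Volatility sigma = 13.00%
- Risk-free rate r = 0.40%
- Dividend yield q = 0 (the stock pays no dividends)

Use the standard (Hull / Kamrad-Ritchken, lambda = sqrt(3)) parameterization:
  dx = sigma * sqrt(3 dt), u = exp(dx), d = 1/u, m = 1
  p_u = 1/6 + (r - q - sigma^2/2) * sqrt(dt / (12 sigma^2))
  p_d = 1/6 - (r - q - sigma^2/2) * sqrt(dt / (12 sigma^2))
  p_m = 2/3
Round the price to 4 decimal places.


dt = T/N = 0.500000; dx = sigma*sqrt(3*dt) = 0.159217
u = exp(dx) = 1.172592; d = 1/u = 0.852811
p_u = 0.159679, p_m = 0.666667, p_d = 0.173654
Discount per step: exp(-r*dt) = 0.998002
Stock lattice S(k, j) with j the centered position index:
  k=0: S(0,+0) = 23.9600
  k=1: S(1,-1) = 20.4334; S(1,+0) = 23.9600; S(1,+1) = 28.0953
  k=2: S(2,-2) = 17.4258; S(2,-1) = 20.4334; S(2,+0) = 23.9600; S(2,+1) = 28.0953; S(2,+2) = 32.9443
Terminal payoffs V(N, j) = max(S_T - K, 0):
  V(2,-2) = 0.000000; V(2,-1) = 0.000000; V(2,+0) = 0.480000; V(2,+1) = 4.615309; V(2,+2) = 9.464339
Backward induction: V(k, j) = exp(-r*dt) * [p_u * V(k+1, j+1) + p_m * V(k+1, j) + p_d * V(k+1, j-1)]
  V(1,-1) = exp(-r*dt) * [p_u*0.480000 + p_m*0.000000 + p_d*0.000000] = 0.076493
  V(1,+0) = exp(-r*dt) * [p_u*4.615309 + p_m*0.480000 + p_d*0.000000] = 1.054858
  V(1,+1) = exp(-r*dt) * [p_u*9.464339 + p_m*4.615309 + p_d*0.480000] = 4.662152
  V(0,+0) = exp(-r*dt) * [p_u*4.662152 + p_m*1.054858 + p_d*0.076493] = 1.458052

Answer: Price = V(0,0) = 1.4581


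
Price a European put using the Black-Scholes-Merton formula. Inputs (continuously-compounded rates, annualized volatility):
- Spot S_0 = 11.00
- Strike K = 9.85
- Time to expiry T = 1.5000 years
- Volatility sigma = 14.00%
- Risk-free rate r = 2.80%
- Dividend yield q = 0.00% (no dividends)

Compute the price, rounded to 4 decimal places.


Answer: Price = 0.1787

Derivation:
d1 = (ln(S/K) + (r - q + 0.5*sigma^2) * T) / (sigma * sqrt(T)) = 0.97468590
d2 = d1 - sigma * sqrt(T) = 0.80322162
exp(-rT) = 0.95886978; exp(-qT) = 1.00000000
P = K * exp(-rT) * N(-d2) - S_0 * exp(-qT) * N(-d1)
N(-d1) = 0.16485805; N(-d2) = 0.21092333
P = 9.8500 * 0.95886978 * 0.21092333 - 11.0000 * 1.00000000 * 0.16485805 = 0.1787


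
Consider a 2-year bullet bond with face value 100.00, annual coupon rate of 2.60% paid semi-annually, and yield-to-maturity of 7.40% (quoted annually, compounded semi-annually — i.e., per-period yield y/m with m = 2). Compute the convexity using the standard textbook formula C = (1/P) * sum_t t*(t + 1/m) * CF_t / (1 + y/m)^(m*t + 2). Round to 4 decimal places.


Answer: Convexity = 4.5252

Derivation:
Coupon per period c = face * coupon_rate / m = 1.300000
Periods per year m = 2; per-period yield y/m = 0.037000
Number of cashflows N = 4
Cashflows (t years, CF_t, discount factor 1/(1+y/m)^(m*t), PV):
  t = 0.5000: CF_t = 1.300000, DF = 0.964320, PV = 1.253616
  t = 1.0000: CF_t = 1.300000, DF = 0.929913, PV = 1.208887
  t = 1.5000: CF_t = 1.300000, DF = 0.896734, PV = 1.165754
  t = 2.0000: CF_t = 101.300000, DF = 0.864739, PV = 87.598046
Price P = sum_t PV_t = 91.226304
Convexity numerator sum_t t*(t + 1/m) * CF_t / (1+y/m)^(m*t + 2):
  t = 0.5000: term = 0.582877
  t = 1.0000: term = 1.686241
  t = 1.5000: term = 3.252152
  t = 2.0000: term = 407.292967
Convexity = (1/P) * sum = 412.814237 / 91.226304 = 4.525167


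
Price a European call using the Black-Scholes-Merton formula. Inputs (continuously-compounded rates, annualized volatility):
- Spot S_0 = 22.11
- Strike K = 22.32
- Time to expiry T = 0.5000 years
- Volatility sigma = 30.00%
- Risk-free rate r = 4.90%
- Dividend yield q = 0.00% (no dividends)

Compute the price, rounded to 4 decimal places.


Answer: Price = 2.0234

Derivation:
d1 = (ln(S/K) + (r - q + 0.5*sigma^2) * T) / (sigma * sqrt(T)) = 0.17699758
d2 = d1 - sigma * sqrt(T) = -0.03513445
exp(-rT) = 0.97579769; exp(-qT) = 1.00000000
C = S_0 * exp(-qT) * N(d1) - K * exp(-rT) * N(d2)
N(d1) = 0.57024486; N(d2) = 0.48598627
C = 22.1100 * 1.00000000 * 0.57024486 - 22.3200 * 0.97579769 * 0.48598627 = 2.0234


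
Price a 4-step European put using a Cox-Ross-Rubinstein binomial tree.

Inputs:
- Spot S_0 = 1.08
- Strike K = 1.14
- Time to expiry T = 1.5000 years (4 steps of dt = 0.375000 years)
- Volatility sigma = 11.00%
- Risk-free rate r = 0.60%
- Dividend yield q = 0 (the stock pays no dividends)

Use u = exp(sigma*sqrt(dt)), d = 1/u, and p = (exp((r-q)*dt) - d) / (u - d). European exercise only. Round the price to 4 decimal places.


Answer: Price = V(0,0) = 0.0905

Derivation:
dt = T/N = 0.375000
u = exp(sigma*sqrt(dt)) = 1.069682; d = 1/u = 0.934858
p = (exp((r-q)*dt) - d) / (u - d) = 0.499873
Discount per step: exp(-r*dt) = 0.997753
Stock lattice S(k, i) with i counting down-moves:
  k=0: S(0,0) = 1.0800
  k=1: S(1,0) = 1.1553; S(1,1) = 1.0096
  k=2: S(2,0) = 1.2358; S(2,1) = 1.0800; S(2,2) = 0.9439
  k=3: S(3,0) = 1.3219; S(3,1) = 1.1553; S(3,2) = 1.0096; S(3,3) = 0.8824
  k=4: S(4,0) = 1.4140; S(4,1) = 1.2358; S(4,2) = 1.0800; S(4,3) = 0.9439; S(4,4) = 0.8249
Terminal payoffs V(N, i) = max(K - S_T, 0):
  V(4,0) = 0.000000; V(4,1) = 0.000000; V(4,2) = 0.060000; V(4,3) = 0.196124; V(4,4) = 0.315092
Backward induction: V(k, i) = exp(-r*dt) * [p * V(k+1, i) + (1-p) * V(k+1, i+1)].
  V(3,0) = exp(-r*dt) * [p*0.000000 + (1-p)*0.000000] = 0.000000
  V(3,1) = exp(-r*dt) * [p*0.000000 + (1-p)*0.060000] = 0.029940
  V(3,2) = exp(-r*dt) * [p*0.060000 + (1-p)*0.196124] = 0.127792
  V(3,3) = exp(-r*dt) * [p*0.196124 + (1-p)*0.315092] = 0.255049
  V(2,0) = exp(-r*dt) * [p*0.000000 + (1-p)*0.029940] = 0.014940
  V(2,1) = exp(-r*dt) * [p*0.029940 + (1-p)*0.127792] = 0.078701
  V(2,2) = exp(-r*dt) * [p*0.127792 + (1-p)*0.255049] = 0.191006
  V(1,0) = exp(-r*dt) * [p*0.014940 + (1-p)*0.078701] = 0.046723
  V(1,1) = exp(-r*dt) * [p*0.078701 + (1-p)*0.191006] = 0.134565
  V(0,0) = exp(-r*dt) * [p*0.046723 + (1-p)*0.134565] = 0.090451


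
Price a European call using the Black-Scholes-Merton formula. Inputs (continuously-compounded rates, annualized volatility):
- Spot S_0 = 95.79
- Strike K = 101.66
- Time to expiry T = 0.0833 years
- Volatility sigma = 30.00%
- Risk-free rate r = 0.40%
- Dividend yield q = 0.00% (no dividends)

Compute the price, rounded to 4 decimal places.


Answer: Price = 1.2554

Derivation:
d1 = (ln(S/K) + (r - q + 0.5*sigma^2) * T) / (sigma * sqrt(T)) = -0.63976182
d2 = d1 - sigma * sqrt(T) = -0.72634704
exp(-rT) = 0.99966686; exp(-qT) = 1.00000000
C = S_0 * exp(-qT) * N(d1) - K * exp(-rT) * N(d2)
N(d1) = 0.26116373; N(d2) = 0.23381303
C = 95.7900 * 1.00000000 * 0.26116373 - 101.6600 * 0.99966686 * 0.23381303 = 1.2554


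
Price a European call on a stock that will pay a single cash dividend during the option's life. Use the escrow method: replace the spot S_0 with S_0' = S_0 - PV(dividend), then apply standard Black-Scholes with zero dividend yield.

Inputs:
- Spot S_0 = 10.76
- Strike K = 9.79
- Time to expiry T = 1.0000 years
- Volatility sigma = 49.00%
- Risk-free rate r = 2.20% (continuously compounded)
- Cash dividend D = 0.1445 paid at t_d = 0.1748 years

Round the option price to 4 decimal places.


PV(D) = D * exp(-r * t_d) = 0.1445 * 0.99616178 = 0.14394538
S_0' = S_0 - PV(D) = 10.7600 - 0.14394538 = 10.61605462
d1 = (ln(S_0'/K) + (r + sigma^2/2)*T) / (sigma*sqrt(T)) = 0.45521630
d2 = d1 - sigma*sqrt(T) = -0.03478370
exp(-rT) = 0.97824024
N(d1) = 0.67552318; N(d2) = 0.48612611
C = S_0' * N(d1) - K * exp(-rT) * N(d2) = 10.61605462 * 0.67552318 - 9.7900 * 0.97824024 * 0.48612611 = 2.5158

Answer: Price = 2.5158


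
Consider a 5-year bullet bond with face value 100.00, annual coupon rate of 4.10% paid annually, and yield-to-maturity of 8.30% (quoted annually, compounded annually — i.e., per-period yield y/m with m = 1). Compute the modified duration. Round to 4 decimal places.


Answer: Modified duration = 4.2284

Derivation:
Coupon per period c = face * coupon_rate / m = 4.100000
Periods per year m = 1; per-period yield y/m = 0.083000
Number of cashflows N = 5
Cashflows (t years, CF_t, discount factor 1/(1+y/m)^(m*t), PV):
  t = 1.0000: CF_t = 4.100000, DF = 0.923361, PV = 3.785780
  t = 2.0000: CF_t = 4.100000, DF = 0.852596, PV = 3.495642
  t = 3.0000: CF_t = 4.100000, DF = 0.787254, PV = 3.227740
  t = 4.0000: CF_t = 4.100000, DF = 0.726919, PV = 2.980369
  t = 5.0000: CF_t = 104.100000, DF = 0.671209, PV = 69.872848
Price P = sum_t PV_t = 83.362379
First compute Macaulay numerator sum_t t * PV_t:
  t * PV_t at t = 1.0000: 3.785780
  t * PV_t at t = 2.0000: 6.991284
  t * PV_t at t = 3.0000: 9.683219
  t * PV_t at t = 4.0000: 11.921476
  t * PV_t at t = 5.0000: 349.364241
Macaulay duration D = 381.746000 / 83.362379 = 4.579356
Modified duration = D / (1 + y/m) = 4.579356 / (1 + 0.083000) = 4.228399


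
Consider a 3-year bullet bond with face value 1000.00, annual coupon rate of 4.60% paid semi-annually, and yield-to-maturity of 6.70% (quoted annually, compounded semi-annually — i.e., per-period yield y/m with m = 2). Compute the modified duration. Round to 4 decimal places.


Answer: Modified duration = 2.7389

Derivation:
Coupon per period c = face * coupon_rate / m = 23.000000
Periods per year m = 2; per-period yield y/m = 0.033500
Number of cashflows N = 6
Cashflows (t years, CF_t, discount factor 1/(1+y/m)^(m*t), PV):
  t = 0.5000: CF_t = 23.000000, DF = 0.967586, PV = 22.254475
  t = 1.0000: CF_t = 23.000000, DF = 0.936222, PV = 21.533116
  t = 1.5000: CF_t = 23.000000, DF = 0.905876, PV = 20.835139
  t = 2.0000: CF_t = 23.000000, DF = 0.876512, PV = 20.159786
  t = 2.5000: CF_t = 23.000000, DF = 0.848101, PV = 19.506324
  t = 3.0000: CF_t = 1023.000000, DF = 0.820611, PV = 839.484628
Price P = sum_t PV_t = 943.773467
First compute Macaulay numerator sum_t t * PV_t:
  t * PV_t at t = 0.5000: 11.127238
  t * PV_t at t = 1.0000: 21.533116
  t * PV_t at t = 1.5000: 31.252708
  t * PV_t at t = 2.0000: 40.319571
  t * PV_t at t = 2.5000: 48.765810
  t * PV_t at t = 3.0000: 2518.453883
Macaulay duration D = 2671.452325 / 943.773467 = 2.830608
Modified duration = D / (1 + y/m) = 2.830608 / (1 + 0.033500) = 2.738856


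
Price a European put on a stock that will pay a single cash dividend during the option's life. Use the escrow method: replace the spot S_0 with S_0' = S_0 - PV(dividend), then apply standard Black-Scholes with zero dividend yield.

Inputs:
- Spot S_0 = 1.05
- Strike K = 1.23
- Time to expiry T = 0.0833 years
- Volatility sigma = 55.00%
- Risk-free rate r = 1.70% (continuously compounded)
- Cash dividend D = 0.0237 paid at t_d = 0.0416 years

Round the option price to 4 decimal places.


Answer: Price = 0.2134

Derivation:
PV(D) = D * exp(-r * t_d) = 0.0237 * 0.99929305 = 0.02368325
S_0' = S_0 - PV(D) = 1.0500 - 0.02368325 = 1.02631675
d1 = (ln(S_0'/K) + (r + sigma^2/2)*T) / (sigma*sqrt(T)) = -1.05217950
d2 = d1 - sigma*sqrt(T) = -1.21091906
exp(-rT) = 0.99858490
N(-d1) = 0.85364140; N(-d2) = 0.88703679
P = K * exp(-rT) * N(-d2) - S_0' * N(-d1) = 1.2300 * 0.99858490 * 0.88703679 - 1.02631675 * 0.85364140 = 0.2134


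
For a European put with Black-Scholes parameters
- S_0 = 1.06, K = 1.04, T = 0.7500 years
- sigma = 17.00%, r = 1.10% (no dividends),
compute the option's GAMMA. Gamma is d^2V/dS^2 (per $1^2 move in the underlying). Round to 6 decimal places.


Answer: Gamma = 2.472035

Derivation:
d1 = 0.2590312207; d2 = 0.1118069020
phi(d1) = 0.3857803473; exp(-qT) = 1.0000000000; exp(-rT) = 0.9917839379
Gamma = exp(-qT) * phi(d1) / (S * sigma * sqrt(T)) = 1.0000000000 * 0.3857803473 / (1.0600 * 0.1700 * 0.8660254038) = 2.472035


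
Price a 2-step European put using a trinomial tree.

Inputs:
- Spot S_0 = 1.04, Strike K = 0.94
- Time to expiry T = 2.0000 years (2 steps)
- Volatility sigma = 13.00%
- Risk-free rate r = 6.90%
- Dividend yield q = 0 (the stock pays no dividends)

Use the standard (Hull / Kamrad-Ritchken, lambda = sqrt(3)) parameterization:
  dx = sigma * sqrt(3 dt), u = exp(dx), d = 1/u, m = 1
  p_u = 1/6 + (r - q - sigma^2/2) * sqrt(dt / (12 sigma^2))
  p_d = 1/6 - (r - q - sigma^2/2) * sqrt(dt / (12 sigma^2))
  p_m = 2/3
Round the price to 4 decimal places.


dt = T/N = 1.000000; dx = sigma*sqrt(3*dt) = 0.225167
u = exp(dx) = 1.252531; d = 1/u = 0.798383
p_u = 0.301123, p_m = 0.666667, p_d = 0.032211
Discount per step: exp(-r*dt) = 0.933327
Stock lattice S(k, j) with j the centered position index:
  k=0: S(0,+0) = 1.0400
  k=1: S(1,-1) = 0.8303; S(1,+0) = 1.0400; S(1,+1) = 1.3026
  k=2: S(2,-2) = 0.6629; S(2,-1) = 0.8303; S(2,+0) = 1.0400; S(2,+1) = 1.3026; S(2,+2) = 1.6316
Terminal payoffs V(N, j) = max(K - S_T, 0):
  V(2,-2) = 0.277088; V(2,-1) = 0.109681; V(2,+0) = 0.000000; V(2,+1) = 0.000000; V(2,+2) = 0.000000
Backward induction: V(k, j) = exp(-r*dt) * [p_u * V(k+1, j+1) + p_m * V(k+1, j) + p_d * V(k+1, j-1)]
  V(1,-1) = exp(-r*dt) * [p_u*0.000000 + p_m*0.109681 + p_d*0.277088] = 0.076576
  V(1,+0) = exp(-r*dt) * [p_u*0.000000 + p_m*0.000000 + p_d*0.109681] = 0.003297
  V(1,+1) = exp(-r*dt) * [p_u*0.000000 + p_m*0.000000 + p_d*0.000000] = 0.000000
  V(0,+0) = exp(-r*dt) * [p_u*0.000000 + p_m*0.003297 + p_d*0.076576] = 0.004354

Answer: Price = V(0,0) = 0.0044


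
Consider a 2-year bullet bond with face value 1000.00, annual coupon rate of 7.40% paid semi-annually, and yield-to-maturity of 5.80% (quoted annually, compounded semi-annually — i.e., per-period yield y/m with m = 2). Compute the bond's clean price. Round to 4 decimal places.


Answer: Price = 1029.8080

Derivation:
Coupon per period c = face * coupon_rate / m = 37.000000
Periods per year m = 2; per-period yield y/m = 0.029000
Number of cashflows N = 4
Cashflows (t years, CF_t, discount factor 1/(1+y/m)^(m*t), PV):
  t = 0.5000: CF_t = 37.000000, DF = 0.971817, PV = 35.957240
  t = 1.0000: CF_t = 37.000000, DF = 0.944429, PV = 34.943868
  t = 1.5000: CF_t = 37.000000, DF = 0.917812, PV = 33.959055
  t = 2.0000: CF_t = 1037.000000, DF = 0.891946, PV = 924.947872
Price P = sum_t PV_t = 1029.808035


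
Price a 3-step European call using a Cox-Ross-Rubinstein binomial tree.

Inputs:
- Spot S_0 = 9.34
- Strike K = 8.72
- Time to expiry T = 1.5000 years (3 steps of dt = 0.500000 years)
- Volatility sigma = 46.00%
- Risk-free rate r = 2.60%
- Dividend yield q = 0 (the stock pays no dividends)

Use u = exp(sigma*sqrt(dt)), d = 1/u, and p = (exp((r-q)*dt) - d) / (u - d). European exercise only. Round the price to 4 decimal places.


dt = T/N = 0.500000
u = exp(sigma*sqrt(dt)) = 1.384403; d = 1/u = 0.722333
p = (exp((r-q)*dt) - d) / (u - d) = 0.439156
Discount per step: exp(-r*dt) = 0.987084
Stock lattice S(k, i) with i counting down-moves:
  k=0: S(0,0) = 9.3400
  k=1: S(1,0) = 12.9303; S(1,1) = 6.7466
  k=2: S(2,0) = 17.9008; S(2,1) = 9.3400; S(2,2) = 4.8733
  k=3: S(3,0) = 24.7819; S(3,1) = 12.9303; S(3,2) = 6.7466; S(3,3) = 3.5201
Terminal payoffs V(N, i) = max(S_T - K, 0):
  V(3,0) = 16.061902; V(3,1) = 4.210326; V(3,2) = 0.000000; V(3,3) = 0.000000
Backward induction: V(k, i) = exp(-r*dt) * [p * V(k+1, i) + (1-p) * V(k+1, i+1)].
  V(2,0) = exp(-r*dt) * [p*16.061902 + (1-p)*4.210326] = 9.293410
  V(2,1) = exp(-r*dt) * [p*4.210326 + (1-p)*0.000000] = 1.825107
  V(2,2) = exp(-r*dt) * [p*0.000000 + (1-p)*0.000000] = 0.000000
  V(1,0) = exp(-r*dt) * [p*9.293410 + (1-p)*1.825107] = 5.038922
  V(1,1) = exp(-r*dt) * [p*1.825107 + (1-p)*0.000000] = 0.791154
  V(0,0) = exp(-r*dt) * [p*5.038922 + (1-p)*0.791154] = 2.622273

Answer: Price = V(0,0) = 2.6223


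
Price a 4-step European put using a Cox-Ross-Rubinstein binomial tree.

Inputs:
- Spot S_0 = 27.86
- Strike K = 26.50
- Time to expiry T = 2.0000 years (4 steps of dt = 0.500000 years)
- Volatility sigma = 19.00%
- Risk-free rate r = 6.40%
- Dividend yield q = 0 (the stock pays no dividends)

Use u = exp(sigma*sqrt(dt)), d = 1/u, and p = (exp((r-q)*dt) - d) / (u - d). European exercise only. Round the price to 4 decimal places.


Answer: Price = V(0,0) = 1.0183

Derivation:
dt = T/N = 0.500000
u = exp(sigma*sqrt(dt)) = 1.143793; d = 1/u = 0.874284
p = (exp((r-q)*dt) - d) / (u - d) = 0.587117
Discount per step: exp(-r*dt) = 0.968507
Stock lattice S(k, i) with i counting down-moves:
  k=0: S(0,0) = 27.8600
  k=1: S(1,0) = 31.8661; S(1,1) = 24.3575
  k=2: S(2,0) = 36.4482; S(2,1) = 27.8600; S(2,2) = 21.2954
  k=3: S(3,0) = 41.6892; S(3,1) = 31.8661; S(3,2) = 24.3575; S(3,3) = 18.6182
  k=4: S(4,0) = 47.6839; S(4,1) = 36.4482; S(4,2) = 27.8600; S(4,3) = 21.2954; S(4,4) = 16.2776
Terminal payoffs V(N, i) = max(K - S_T, 0):
  V(4,0) = 0.000000; V(4,1) = 0.000000; V(4,2) = 0.000000; V(4,3) = 5.204594; V(4,4) = 10.222386
Backward induction: V(k, i) = exp(-r*dt) * [p * V(k+1, i) + (1-p) * V(k+1, i+1)].
  V(3,0) = exp(-r*dt) * [p*0.000000 + (1-p)*0.000000] = 0.000000
  V(3,1) = exp(-r*dt) * [p*0.000000 + (1-p)*0.000000] = 0.000000
  V(3,2) = exp(-r*dt) * [p*0.000000 + (1-p)*5.204594] = 2.081211
  V(3,3) = exp(-r*dt) * [p*5.204594 + (1-p)*10.222386] = 7.047196
  V(2,0) = exp(-r*dt) * [p*0.000000 + (1-p)*0.000000] = 0.000000
  V(2,1) = exp(-r*dt) * [p*0.000000 + (1-p)*2.081211] = 0.832234
  V(2,2) = exp(-r*dt) * [p*2.081211 + (1-p)*7.047196] = 4.001464
  V(1,0) = exp(-r*dt) * [p*0.000000 + (1-p)*0.832234] = 0.332794
  V(1,1) = exp(-r*dt) * [p*0.832234 + (1-p)*4.001464] = 2.073335
  V(0,0) = exp(-r*dt) * [p*0.332794 + (1-p)*2.073335] = 1.018320


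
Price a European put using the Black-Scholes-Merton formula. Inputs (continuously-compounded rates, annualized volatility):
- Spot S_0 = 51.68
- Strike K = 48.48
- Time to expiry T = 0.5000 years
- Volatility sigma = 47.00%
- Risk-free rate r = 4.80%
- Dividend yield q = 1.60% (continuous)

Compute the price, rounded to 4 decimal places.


Answer: Price = 4.7228

Derivation:
d1 = (ln(S/K) + (r - q + 0.5*sigma^2) * T) / (sigma * sqrt(T)) = 0.40664513
d2 = d1 - sigma * sqrt(T) = 0.07430494
exp(-rT) = 0.97628571; exp(-qT) = 0.99203191
P = K * exp(-rT) * N(-d2) - S_0 * exp(-qT) * N(-d1)
N(-d1) = 0.34213432; N(-d2) = 0.47038387
P = 48.4800 * 0.97628571 * 0.47038387 - 51.6800 * 0.99203191 * 0.34213432 = 4.7228


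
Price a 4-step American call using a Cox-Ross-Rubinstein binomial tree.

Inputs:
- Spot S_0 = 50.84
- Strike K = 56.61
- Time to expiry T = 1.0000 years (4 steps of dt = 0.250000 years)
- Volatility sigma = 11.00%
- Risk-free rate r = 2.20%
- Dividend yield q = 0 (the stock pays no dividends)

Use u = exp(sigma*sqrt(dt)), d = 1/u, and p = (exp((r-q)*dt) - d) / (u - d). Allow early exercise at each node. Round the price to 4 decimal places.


Answer: Price = V(0,0) = 0.5854

Derivation:
dt = T/N = 0.250000
u = exp(sigma*sqrt(dt)) = 1.056541; d = 1/u = 0.946485
p = (exp((r-q)*dt) - d) / (u - d) = 0.536366
Discount per step: exp(-r*dt) = 0.994515
Stock lattice S(k, i) with i counting down-moves:
  k=0: S(0,0) = 50.8400
  k=1: S(1,0) = 53.7145; S(1,1) = 48.1193
  k=2: S(2,0) = 56.7516; S(2,1) = 50.8400; S(2,2) = 45.5442
  k=3: S(3,0) = 59.9603; S(3,1) = 53.7145; S(3,2) = 48.1193; S(3,3) = 43.1069
  k=4: S(4,0) = 63.3505; S(4,1) = 56.7516; S(4,2) = 50.8400; S(4,3) = 45.5442; S(4,4) = 40.8001
Terminal payoffs V(N, i) = max(S_T - K, 0):
  V(4,0) = 6.740541; V(4,1) = 0.141577; V(4,2) = 0.000000; V(4,3) = 0.000000; V(4,4) = 0.000000
Backward induction: V(k, i) = exp(-r*dt) * [p * V(k+1, i) + (1-p) * V(k+1, i+1)]; then take max(V_cont, immediate exercise) for American.
  V(3,0) = exp(-r*dt) * [p*6.740541 + (1-p)*0.141577] = 3.660846; exercise = 3.350346; V(3,0) = max -> 3.660846
  V(3,1) = exp(-r*dt) * [p*0.141577 + (1-p)*0.000000] = 0.075521; exercise = 0.000000; V(3,1) = max -> 0.075521
  V(3,2) = exp(-r*dt) * [p*0.000000 + (1-p)*0.000000] = 0.000000; exercise = 0.000000; V(3,2) = max -> 0.000000
  V(3,3) = exp(-r*dt) * [p*0.000000 + (1-p)*0.000000] = 0.000000; exercise = 0.000000; V(3,3) = max -> 0.000000
  V(2,0) = exp(-r*dt) * [p*3.660846 + (1-p)*0.075521] = 1.987605; exercise = 0.141577; V(2,0) = max -> 1.987605
  V(2,1) = exp(-r*dt) * [p*0.075521 + (1-p)*0.000000] = 0.040285; exercise = 0.000000; V(2,1) = max -> 0.040285
  V(2,2) = exp(-r*dt) * [p*0.000000 + (1-p)*0.000000] = 0.000000; exercise = 0.000000; V(2,2) = max -> 0.000000
  V(1,0) = exp(-r*dt) * [p*1.987605 + (1-p)*0.040285] = 1.078811; exercise = 0.000000; V(1,0) = max -> 1.078811
  V(1,1) = exp(-r*dt) * [p*0.040285 + (1-p)*0.000000] = 0.021489; exercise = 0.000000; V(1,1) = max -> 0.021489
  V(0,0) = exp(-r*dt) * [p*1.078811 + (1-p)*0.021489] = 0.585372; exercise = 0.000000; V(0,0) = max -> 0.585372


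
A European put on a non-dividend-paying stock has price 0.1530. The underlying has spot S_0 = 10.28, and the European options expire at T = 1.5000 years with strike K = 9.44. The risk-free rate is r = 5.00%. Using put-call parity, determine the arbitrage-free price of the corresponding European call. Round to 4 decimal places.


Answer: Call price = 1.6751

Derivation:
Put-call parity: C - P = S_0 * exp(-qT) - K * exp(-rT).
S_0 * exp(-qT) = 10.2800 * 1.00000000 = 10.28000000
K * exp(-rT) = 9.4400 * 0.92774349 = 8.75789851
C = P + S*exp(-qT) - K*exp(-rT)
C = 0.1530 + 10.28000000 - 8.75789851 = 1.6751


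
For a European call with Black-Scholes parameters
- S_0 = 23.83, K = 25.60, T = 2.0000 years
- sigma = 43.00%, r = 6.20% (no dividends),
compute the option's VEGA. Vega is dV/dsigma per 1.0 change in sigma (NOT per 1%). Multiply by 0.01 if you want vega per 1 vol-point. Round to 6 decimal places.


Answer: Vega = 12.459371

Derivation:
d1 = 0.3901468895; d2 = -0.2179649424
phi(d1) = 0.3697065002; exp(-qT) = 1.0000000000; exp(-rT) = 0.8833798409
Vega = S * exp(-qT) * phi(d1) * sqrt(T) = 23.8300 * 1.0000000000 * 0.3697065002 * 1.4142135624 = 12.459371


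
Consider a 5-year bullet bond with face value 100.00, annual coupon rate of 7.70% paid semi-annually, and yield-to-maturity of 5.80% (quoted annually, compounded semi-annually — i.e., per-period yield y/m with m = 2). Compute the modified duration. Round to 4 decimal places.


Coupon per period c = face * coupon_rate / m = 3.850000
Periods per year m = 2; per-period yield y/m = 0.029000
Number of cashflows N = 10
Cashflows (t years, CF_t, discount factor 1/(1+y/m)^(m*t), PV):
  t = 0.5000: CF_t = 3.850000, DF = 0.971817, PV = 3.741497
  t = 1.0000: CF_t = 3.850000, DF = 0.944429, PV = 3.636051
  t = 1.5000: CF_t = 3.850000, DF = 0.917812, PV = 3.533577
  t = 2.0000: CF_t = 3.850000, DF = 0.891946, PV = 3.433992
  t = 2.5000: CF_t = 3.850000, DF = 0.866808, PV = 3.337212
  t = 3.0000: CF_t = 3.850000, DF = 0.842379, PV = 3.243161
  t = 3.5000: CF_t = 3.850000, DF = 0.818639, PV = 3.151760
  t = 4.0000: CF_t = 3.850000, DF = 0.795567, PV = 3.062935
  t = 4.5000: CF_t = 3.850000, DF = 0.773146, PV = 2.976613
  t = 5.0000: CF_t = 103.850000, DF = 0.751357, PV = 78.028409
Price P = sum_t PV_t = 108.145207
First compute Macaulay numerator sum_t t * PV_t:
  t * PV_t at t = 0.5000: 1.870748
  t * PV_t at t = 1.0000: 3.636051
  t * PV_t at t = 1.5000: 5.300366
  t * PV_t at t = 2.0000: 6.867983
  t * PV_t at t = 2.5000: 8.343031
  t * PV_t at t = 3.0000: 9.729482
  t * PV_t at t = 3.5000: 11.031159
  t * PV_t at t = 4.0000: 12.251739
  t * PV_t at t = 4.5000: 13.394758
  t * PV_t at t = 5.0000: 390.142046
Macaulay duration D = 462.567364 / 108.145207 = 4.277280
Modified duration = D / (1 + y/m) = 4.277280 / (1 + 0.029000) = 4.156735

Answer: Modified duration = 4.1567


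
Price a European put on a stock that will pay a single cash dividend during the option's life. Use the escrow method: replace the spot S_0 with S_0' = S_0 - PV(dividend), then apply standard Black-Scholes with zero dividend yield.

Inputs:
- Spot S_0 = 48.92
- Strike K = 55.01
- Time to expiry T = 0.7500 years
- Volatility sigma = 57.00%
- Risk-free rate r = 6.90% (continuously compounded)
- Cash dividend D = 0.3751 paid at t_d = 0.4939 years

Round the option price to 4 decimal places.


PV(D) = D * exp(-r * t_d) = 0.3751 * 0.96649505 = 0.36253229
S_0' = S_0 - PV(D) = 48.9200 - 0.36253229 = 48.55746771
d1 = (ln(S_0'/K) + (r + sigma^2/2)*T) / (sigma*sqrt(T)) = 0.09890012
d2 = d1 - sigma*sqrt(T) = -0.39473436
exp(-rT) = 0.94956623
N(-d1) = 0.46060879; N(-d2) = 0.65348053
P = K * exp(-rT) * N(-d2) - S_0' * N(-d1) = 55.0100 * 0.94956623 * 0.65348053 - 48.55746771 * 0.46060879 = 11.7690

Answer: Price = 11.7690


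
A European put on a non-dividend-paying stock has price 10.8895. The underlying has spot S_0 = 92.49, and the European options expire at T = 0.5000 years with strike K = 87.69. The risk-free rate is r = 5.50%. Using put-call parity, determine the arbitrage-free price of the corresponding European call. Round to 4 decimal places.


Answer: Call price = 18.0681

Derivation:
Put-call parity: C - P = S_0 * exp(-qT) - K * exp(-rT).
S_0 * exp(-qT) = 92.4900 * 1.00000000 = 92.49000000
K * exp(-rT) = 87.6900 * 0.97287468 = 85.31138091
C = P + S*exp(-qT) - K*exp(-rT)
C = 10.8895 + 92.49000000 - 85.31138091 = 18.0681


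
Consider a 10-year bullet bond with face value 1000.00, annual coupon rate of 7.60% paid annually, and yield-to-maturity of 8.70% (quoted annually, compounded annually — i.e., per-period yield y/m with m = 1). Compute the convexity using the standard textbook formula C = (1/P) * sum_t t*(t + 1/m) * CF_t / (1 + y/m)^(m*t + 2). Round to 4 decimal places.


Answer: Convexity = 59.7652

Derivation:
Coupon per period c = face * coupon_rate / m = 76.000000
Periods per year m = 1; per-period yield y/m = 0.087000
Number of cashflows N = 10
Cashflows (t years, CF_t, discount factor 1/(1+y/m)^(m*t), PV):
  t = 1.0000: CF_t = 76.000000, DF = 0.919963, PV = 69.917203
  t = 2.0000: CF_t = 76.000000, DF = 0.846332, PV = 64.321254
  t = 3.0000: CF_t = 76.000000, DF = 0.778595, PV = 59.173187
  t = 4.0000: CF_t = 76.000000, DF = 0.716278, PV = 54.437154
  t = 5.0000: CF_t = 76.000000, DF = 0.658950, PV = 50.080179
  t = 6.0000: CF_t = 76.000000, DF = 0.606209, PV = 46.071922
  t = 7.0000: CF_t = 76.000000, DF = 0.557690, PV = 42.384473
  t = 8.0000: CF_t = 76.000000, DF = 0.513055, PV = 38.992155
  t = 9.0000: CF_t = 76.000000, DF = 0.471991, PV = 35.871348
  t = 10.0000: CF_t = 1076.000000, DF = 0.434215, PV = 467.215057
Price P = sum_t PV_t = 928.463932
Convexity numerator sum_t t*(t + 1/m) * CF_t / (1+y/m)^(m*t + 2):
  t = 1.0000: term = 118.346374
  t = 2.0000: term = 326.622927
  t = 3.0000: term = 600.962147
  t = 4.0000: term = 921.438435
  t = 5.0000: term = 1271.534179
  t = 6.0000: term = 1637.670515
  t = 7.0000: term = 2008.795480
  t = 8.0000: term = 2376.023041
  t = 9.0000: term = 2732.317205
  t = 10.0000: term = 43496.110916
Convexity = (1/P) * sum = 55489.821218 / 928.463932 = 59.765188


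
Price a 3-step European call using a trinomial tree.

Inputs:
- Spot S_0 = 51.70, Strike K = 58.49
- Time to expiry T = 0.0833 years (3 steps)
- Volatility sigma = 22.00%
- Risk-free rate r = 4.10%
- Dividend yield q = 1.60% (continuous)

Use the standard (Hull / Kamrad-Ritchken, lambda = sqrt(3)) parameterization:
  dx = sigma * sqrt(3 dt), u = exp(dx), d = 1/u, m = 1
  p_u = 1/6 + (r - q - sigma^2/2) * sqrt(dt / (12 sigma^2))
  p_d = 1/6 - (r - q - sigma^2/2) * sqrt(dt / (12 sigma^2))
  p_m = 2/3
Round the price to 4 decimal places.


dt = T/N = 0.027767; dx = sigma*sqrt(3*dt) = 0.063496
u = exp(dx) = 1.065555; d = 1/u = 0.938478
p_u = 0.166842, p_m = 0.666667, p_d = 0.166492
Discount per step: exp(-r*dt) = 0.998862
Stock lattice S(k, j) with j the centered position index:
  k=0: S(0,+0) = 51.7000
  k=1: S(1,-1) = 48.5193; S(1,+0) = 51.7000; S(1,+1) = 55.0892
  k=2: S(2,-2) = 45.5343; S(2,-1) = 48.5193; S(2,+0) = 51.7000; S(2,+1) = 55.0892; S(2,+2) = 58.7006
  k=3: S(3,-3) = 42.7330; S(3,-2) = 45.5343; S(3,-1) = 48.5193; S(3,+0) = 51.7000; S(3,+1) = 55.0892; S(3,+2) = 58.7006; S(3,+3) = 62.5487
Terminal payoffs V(N, j) = max(S_T - K, 0):
  V(3,-3) = 0.000000; V(3,-2) = 0.000000; V(3,-1) = 0.000000; V(3,+0) = 0.000000; V(3,+1) = 0.000000; V(3,+2) = 0.210570; V(3,+3) = 4.058688
Backward induction: V(k, j) = exp(-r*dt) * [p_u * V(k+1, j+1) + p_m * V(k+1, j) + p_d * V(k+1, j-1)]
  V(2,-2) = exp(-r*dt) * [p_u*0.000000 + p_m*0.000000 + p_d*0.000000] = 0.000000
  V(2,-1) = exp(-r*dt) * [p_u*0.000000 + p_m*0.000000 + p_d*0.000000] = 0.000000
  V(2,+0) = exp(-r*dt) * [p_u*0.000000 + p_m*0.000000 + p_d*0.000000] = 0.000000
  V(2,+1) = exp(-r*dt) * [p_u*0.210570 + p_m*0.000000 + p_d*0.000000] = 0.035092
  V(2,+2) = exp(-r*dt) * [p_u*4.058688 + p_m*0.210570 + p_d*0.000000] = 0.816608
  V(1,-1) = exp(-r*dt) * [p_u*0.000000 + p_m*0.000000 + p_d*0.000000] = 0.000000
  V(1,+0) = exp(-r*dt) * [p_u*0.035092 + p_m*0.000000 + p_d*0.000000] = 0.005848
  V(1,+1) = exp(-r*dt) * [p_u*0.816608 + p_m*0.035092 + p_d*0.000000] = 0.159457
  V(0,+0) = exp(-r*dt) * [p_u*0.159457 + p_m*0.005848 + p_d*0.000000] = 0.030468

Answer: Price = V(0,0) = 0.0305


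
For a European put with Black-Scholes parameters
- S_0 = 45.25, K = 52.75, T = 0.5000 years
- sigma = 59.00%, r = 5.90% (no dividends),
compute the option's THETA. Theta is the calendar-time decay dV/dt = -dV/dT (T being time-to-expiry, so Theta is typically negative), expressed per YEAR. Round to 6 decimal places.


d1 = -0.0882951107; d2 = -0.5054881116
phi(d1) = 0.3973902250; exp(-qT) = 1.0000000000; exp(-rT) = 0.9709308776
Theta = -S*exp(-qT)*phi(d1)*sigma/(2*sqrt(T)) + r*K*exp(-rT)*N(-d2) - q*S*exp(-qT)*N(-d1)
N(-d1) = 0.5351789376; N(-d2) = 0.6933919768; sqrt(T) = 0.7071067812
Term 1 = -45.2500 * 1.0000000000 * 0.3973902250 * 0.5900 / (2 * 0.7071067812) = -7.5019260273
Term 2 = 0.0590 * 52.7500 * 0.9709308776 * 0.6933919768 = 2.0952777468
Term 3 = 0 (no dividend yield, q = 0)
Theta = -7.5019260273 + (2.0952777468) + (0.0000000000) = -5.406648

Answer: Theta = -5.406648


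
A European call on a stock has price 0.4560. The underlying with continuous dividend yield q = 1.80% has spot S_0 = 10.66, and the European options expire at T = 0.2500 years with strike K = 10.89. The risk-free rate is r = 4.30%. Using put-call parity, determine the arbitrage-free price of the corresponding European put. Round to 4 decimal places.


Put-call parity: C - P = S_0 * exp(-qT) - K * exp(-rT).
S_0 * exp(-qT) = 10.6600 * 0.99551011 = 10.61213777
K * exp(-rT) = 10.8900 * 0.98930757 = 10.77355949
P = C - S*exp(-qT) + K*exp(-rT)
P = 0.4560 - 10.61213777 + 10.77355949 = 0.6174

Answer: Put price = 0.6174


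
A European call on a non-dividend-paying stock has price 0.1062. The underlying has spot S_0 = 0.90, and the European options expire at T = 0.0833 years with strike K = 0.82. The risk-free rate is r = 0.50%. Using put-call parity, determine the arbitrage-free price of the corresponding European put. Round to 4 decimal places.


Answer: Put price = 0.0259

Derivation:
Put-call parity: C - P = S_0 * exp(-qT) - K * exp(-rT).
S_0 * exp(-qT) = 0.9000 * 1.00000000 = 0.90000000
K * exp(-rT) = 0.8200 * 0.99958359 = 0.81965854
P = C - S*exp(-qT) + K*exp(-rT)
P = 0.1062 - 0.90000000 + 0.81965854 = 0.0259


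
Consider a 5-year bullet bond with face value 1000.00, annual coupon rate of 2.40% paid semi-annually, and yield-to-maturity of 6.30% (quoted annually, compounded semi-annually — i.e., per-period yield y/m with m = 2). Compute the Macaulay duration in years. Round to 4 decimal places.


Answer: Macaulay duration = 4.7107 years

Derivation:
Coupon per period c = face * coupon_rate / m = 12.000000
Periods per year m = 2; per-period yield y/m = 0.031500
Number of cashflows N = 10
Cashflows (t years, CF_t, discount factor 1/(1+y/m)^(m*t), PV):
  t = 0.5000: CF_t = 12.000000, DF = 0.969462, PV = 11.633543
  t = 1.0000: CF_t = 12.000000, DF = 0.939856, PV = 11.278278
  t = 1.5000: CF_t = 12.000000, DF = 0.911155, PV = 10.933861
  t = 2.0000: CF_t = 12.000000, DF = 0.883330, PV = 10.599962
  t = 2.5000: CF_t = 12.000000, DF = 0.856355, PV = 10.276260
  t = 3.0000: CF_t = 12.000000, DF = 0.830204, PV = 9.962443
  t = 3.5000: CF_t = 12.000000, DF = 0.804851, PV = 9.658209
  t = 4.0000: CF_t = 12.000000, DF = 0.780272, PV = 9.363267
  t = 4.5000: CF_t = 12.000000, DF = 0.756444, PV = 9.077331
  t = 5.0000: CF_t = 1012.000000, DF = 0.733344, PV = 742.144015
Price P = sum_t PV_t = 834.927169
Macaulay numerator sum_t t * PV_t:
  t * PV_t at t = 0.5000: 5.816772
  t * PV_t at t = 1.0000: 11.278278
  t * PV_t at t = 1.5000: 16.400792
  t * PV_t at t = 2.0000: 21.199924
  t * PV_t at t = 2.5000: 25.690650
  t * PV_t at t = 3.0000: 29.887329
  t * PV_t at t = 3.5000: 33.803733
  t * PV_t at t = 4.0000: 37.453066
  t * PV_t at t = 4.5000: 40.847988
  t * PV_t at t = 5.0000: 3710.720075
Macaulay duration D = (sum_t t * PV_t) / P = 3933.098607 / 834.927169 = 4.710709


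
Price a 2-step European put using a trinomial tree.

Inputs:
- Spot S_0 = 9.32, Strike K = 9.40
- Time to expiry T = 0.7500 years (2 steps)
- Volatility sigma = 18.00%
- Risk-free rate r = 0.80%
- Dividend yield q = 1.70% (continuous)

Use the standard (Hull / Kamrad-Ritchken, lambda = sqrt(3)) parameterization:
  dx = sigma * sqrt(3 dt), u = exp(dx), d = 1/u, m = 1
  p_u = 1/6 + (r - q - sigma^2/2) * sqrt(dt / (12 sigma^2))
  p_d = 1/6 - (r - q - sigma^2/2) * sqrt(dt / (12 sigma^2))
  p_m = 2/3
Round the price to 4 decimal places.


dt = T/N = 0.375000; dx = sigma*sqrt(3*dt) = 0.190919
u = exp(dx) = 1.210361; d = 1/u = 0.826200
p_u = 0.141918, p_m = 0.666667, p_d = 0.191415
Discount per step: exp(-r*dt) = 0.997004
Stock lattice S(k, j) with j the centered position index:
  k=0: S(0,+0) = 9.3200
  k=1: S(1,-1) = 7.7002; S(1,+0) = 9.3200; S(1,+1) = 11.2806
  k=2: S(2,-2) = 6.3619; S(2,-1) = 7.7002; S(2,+0) = 9.3200; S(2,+1) = 11.2806; S(2,+2) = 13.6536
Terminal payoffs V(N, j) = max(K - S_T, 0):
  V(2,-2) = 3.038113; V(2,-1) = 1.699819; V(2,+0) = 0.080000; V(2,+1) = 0.000000; V(2,+2) = 0.000000
Backward induction: V(k, j) = exp(-r*dt) * [p_u * V(k+1, j+1) + p_m * V(k+1, j) + p_d * V(k+1, j-1)]
  V(1,-1) = exp(-r*dt) * [p_u*0.080000 + p_m*1.699819 + p_d*3.038113] = 1.720937
  V(1,+0) = exp(-r*dt) * [p_u*0.000000 + p_m*0.080000 + p_d*1.699819] = 0.377571
  V(1,+1) = exp(-r*dt) * [p_u*0.000000 + p_m*0.000000 + p_d*0.080000] = 0.015267
  V(0,+0) = exp(-r*dt) * [p_u*0.015267 + p_m*0.377571 + p_d*1.720937] = 0.581547

Answer: Price = V(0,0) = 0.5815


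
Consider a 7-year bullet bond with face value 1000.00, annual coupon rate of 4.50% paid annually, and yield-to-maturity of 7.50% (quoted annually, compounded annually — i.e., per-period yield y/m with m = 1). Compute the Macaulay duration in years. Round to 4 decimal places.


Answer: Macaulay duration = 6.0683 years

Derivation:
Coupon per period c = face * coupon_rate / m = 45.000000
Periods per year m = 1; per-period yield y/m = 0.075000
Number of cashflows N = 7
Cashflows (t years, CF_t, discount factor 1/(1+y/m)^(m*t), PV):
  t = 1.0000: CF_t = 45.000000, DF = 0.930233, PV = 41.860465
  t = 2.0000: CF_t = 45.000000, DF = 0.865333, PV = 38.939968
  t = 3.0000: CF_t = 45.000000, DF = 0.804961, PV = 36.223226
  t = 4.0000: CF_t = 45.000000, DF = 0.748801, PV = 33.696024
  t = 5.0000: CF_t = 45.000000, DF = 0.696559, PV = 31.345138
  t = 6.0000: CF_t = 45.000000, DF = 0.647962, PV = 29.158268
  t = 7.0000: CF_t = 1045.000000, DF = 0.602755, PV = 629.878871
Price P = sum_t PV_t = 841.101960
Macaulay numerator sum_t t * PV_t:
  t * PV_t at t = 1.0000: 41.860465
  t * PV_t at t = 2.0000: 77.879935
  t * PV_t at t = 3.0000: 108.669677
  t * PV_t at t = 4.0000: 134.784095
  t * PV_t at t = 5.0000: 156.725692
  t * PV_t at t = 6.0000: 174.949610
  t * PV_t at t = 7.0000: 4409.152100
Macaulay duration D = (sum_t t * PV_t) / P = 5104.021575 / 841.101960 = 6.068255


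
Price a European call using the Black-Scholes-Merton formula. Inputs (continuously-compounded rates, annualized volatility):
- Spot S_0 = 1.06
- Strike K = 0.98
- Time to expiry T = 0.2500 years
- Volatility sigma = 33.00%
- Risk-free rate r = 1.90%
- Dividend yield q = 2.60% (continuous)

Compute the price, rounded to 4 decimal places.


Answer: Price = 0.1126

Derivation:
d1 = (ln(S/K) + (r - q + 0.5*sigma^2) * T) / (sigma * sqrt(T)) = 0.54747949
d2 = d1 - sigma * sqrt(T) = 0.38247949
exp(-rT) = 0.99526126; exp(-qT) = 0.99352108
C = S_0 * exp(-qT) * N(d1) - K * exp(-rT) * N(d2)
N(d1) = 0.70797532; N(d2) = 0.64894713
C = 1.0600 * 0.99352108 * 0.70797532 - 0.9800 * 0.99526126 * 0.64894713 = 0.1126


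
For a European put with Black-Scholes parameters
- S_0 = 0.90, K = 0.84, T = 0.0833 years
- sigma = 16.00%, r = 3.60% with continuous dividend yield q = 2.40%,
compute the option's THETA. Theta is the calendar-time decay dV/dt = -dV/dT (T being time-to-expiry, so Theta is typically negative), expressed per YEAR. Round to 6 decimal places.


Answer: Theta = -0.029693

Derivation:
d1 = 1.5387740183; d2 = 1.4925952353
phi(d1) = 0.1221077689; exp(-qT) = 0.9980027971; exp(-rT) = 0.9970056919
Theta = -S*exp(-qT)*phi(d1)*sigma/(2*sqrt(T)) + r*K*exp(-rT)*N(-d2) - q*S*exp(-qT)*N(-d1)
N(-d1) = 0.0619297374; N(-d2) = 0.0677715857; sqrt(T) = 0.2886173938
Term 1 = -0.9000 * 0.9980027971 * 0.1221077689 * 0.1600 / (2 * 0.2886173938) = -0.0304008027
Term 2 = 0.0360 * 0.8400 * 0.9970056919 * 0.0677715857 = 0.0020432762
Term 3 = -0.0240 * 0.9000 * 0.9980027971 * 0.0619297374 = -0.0013350107
Theta = -0.0304008027 + (0.0020432762) + (-0.0013350107) = -0.029693


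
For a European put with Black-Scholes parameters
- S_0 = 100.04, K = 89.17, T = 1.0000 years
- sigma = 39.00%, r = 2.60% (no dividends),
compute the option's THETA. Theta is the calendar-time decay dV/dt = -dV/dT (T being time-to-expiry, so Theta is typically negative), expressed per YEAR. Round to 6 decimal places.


Answer: Theta = -5.685669

Derivation:
d1 = 0.5566037073; d2 = 0.1666037073
phi(d1) = 0.3416930783; exp(-qT) = 1.0000000000; exp(-rT) = 0.9743350896
Theta = -S*exp(-qT)*phi(d1)*sigma/(2*sqrt(T)) + r*K*exp(-rT)*N(-d2) - q*S*exp(-qT)*N(-d1)
N(-d1) = 0.2888991101; N(-d2) = 0.4338409382; sqrt(T) = 1.0000000000
Term 1 = -100.0400 * 1.0000000000 * 0.3416930783 * 0.3900 / (2 * 1.0000000000) = -6.6656802329
Term 2 = 0.0260 * 89.1700 * 0.9743350896 * 0.4338409382 = 0.9800110864
Term 3 = 0 (no dividend yield, q = 0)
Theta = -6.6656802329 + (0.9800110864) + (0.0000000000) = -5.685669


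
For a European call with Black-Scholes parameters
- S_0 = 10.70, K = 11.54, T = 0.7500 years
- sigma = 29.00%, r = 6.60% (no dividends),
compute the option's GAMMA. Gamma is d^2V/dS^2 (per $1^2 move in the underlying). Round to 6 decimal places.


d1 = 0.0217481093; d2 = -0.2293992578
phi(d1) = 0.3988479456; exp(-qT) = 1.0000000000; exp(-rT) = 0.9517051581
Gamma = exp(-qT) * phi(d1) / (S * sigma * sqrt(T)) = 1.0000000000 * 0.3988479456 / (10.7000 * 0.2900 * 0.8660254038) = 0.148421

Answer: Gamma = 0.148421


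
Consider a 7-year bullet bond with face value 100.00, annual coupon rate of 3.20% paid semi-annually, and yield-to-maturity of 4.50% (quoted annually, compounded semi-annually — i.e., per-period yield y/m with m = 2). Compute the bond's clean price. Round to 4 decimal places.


Answer: Price = 92.2676

Derivation:
Coupon per period c = face * coupon_rate / m = 1.600000
Periods per year m = 2; per-period yield y/m = 0.022500
Number of cashflows N = 14
Cashflows (t years, CF_t, discount factor 1/(1+y/m)^(m*t), PV):
  t = 0.5000: CF_t = 1.600000, DF = 0.977995, PV = 1.564792
  t = 1.0000: CF_t = 1.600000, DF = 0.956474, PV = 1.530359
  t = 1.5000: CF_t = 1.600000, DF = 0.935427, PV = 1.496684
  t = 2.0000: CF_t = 1.600000, DF = 0.914843, PV = 1.463749
  t = 2.5000: CF_t = 1.600000, DF = 0.894712, PV = 1.431540
  t = 3.0000: CF_t = 1.600000, DF = 0.875024, PV = 1.400039
  t = 3.5000: CF_t = 1.600000, DF = 0.855769, PV = 1.369231
  t = 4.0000: CF_t = 1.600000, DF = 0.836938, PV = 1.339101
  t = 4.5000: CF_t = 1.600000, DF = 0.818522, PV = 1.309635
  t = 5.0000: CF_t = 1.600000, DF = 0.800510, PV = 1.280816
  t = 5.5000: CF_t = 1.600000, DF = 0.782895, PV = 1.252632
  t = 6.0000: CF_t = 1.600000, DF = 0.765667, PV = 1.225068
  t = 6.5000: CF_t = 1.600000, DF = 0.748819, PV = 1.198110
  t = 7.0000: CF_t = 101.600000, DF = 0.732341, PV = 74.405883
Price P = sum_t PV_t = 92.267639
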